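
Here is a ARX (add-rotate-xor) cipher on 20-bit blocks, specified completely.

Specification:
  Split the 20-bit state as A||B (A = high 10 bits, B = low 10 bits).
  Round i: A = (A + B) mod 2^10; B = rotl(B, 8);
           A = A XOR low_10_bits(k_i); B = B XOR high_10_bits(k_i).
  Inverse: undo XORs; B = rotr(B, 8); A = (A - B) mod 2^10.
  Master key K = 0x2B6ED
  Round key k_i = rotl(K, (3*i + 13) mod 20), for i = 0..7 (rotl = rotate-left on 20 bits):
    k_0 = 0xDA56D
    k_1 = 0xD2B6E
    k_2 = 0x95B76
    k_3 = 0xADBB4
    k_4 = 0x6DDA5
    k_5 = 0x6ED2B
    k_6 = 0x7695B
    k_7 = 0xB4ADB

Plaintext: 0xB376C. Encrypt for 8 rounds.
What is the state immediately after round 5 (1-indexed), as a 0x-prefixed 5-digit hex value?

s_0 = plaintext = 0xB376C
s_1 = Round(s_0, k_0) = 0xD53B2
s_2 = Round(s_1, k_1) = 0x1A1A6
s_3 = Round(s_2, k_2) = 0x5E03F
s_4 = Round(s_3, k_3) = 0x80DB9
s_5 = Round(s_4, k_4) = 0x864D9
s_6 = Round(s_5, k_5) = 0xF648D
s_7 = Round(s_6, k_6) = 0x4F4F9
s_8 = Round(s_7, k_7) = 0x3B7EC

0x864D9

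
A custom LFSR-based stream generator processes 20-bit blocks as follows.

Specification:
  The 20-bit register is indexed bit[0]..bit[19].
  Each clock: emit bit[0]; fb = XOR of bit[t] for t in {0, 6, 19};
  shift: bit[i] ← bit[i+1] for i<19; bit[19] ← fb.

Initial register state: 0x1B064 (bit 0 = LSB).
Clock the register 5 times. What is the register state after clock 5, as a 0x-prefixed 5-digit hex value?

reg_0 = 0x1B064
clock 1: out=0, reg = 0x8D832
clock 2: out=0, reg = 0xC6C19
clock 3: out=1, reg = 0x6360C
clock 4: out=0, reg = 0x31B06
clock 5: out=0, reg = 0x18D83

0x18D83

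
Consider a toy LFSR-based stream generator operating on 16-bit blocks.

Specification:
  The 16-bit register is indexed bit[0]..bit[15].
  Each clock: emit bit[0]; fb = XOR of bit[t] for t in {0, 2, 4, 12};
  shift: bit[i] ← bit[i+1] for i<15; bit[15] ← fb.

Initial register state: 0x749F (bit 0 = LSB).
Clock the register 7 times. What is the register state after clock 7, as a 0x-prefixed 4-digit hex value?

0x2CE9

reg_0 = 0x749F
clock 1: out=1, reg = 0x3A4F
clock 2: out=1, reg = 0x9D27
clock 3: out=1, reg = 0xCE93
clock 4: out=1, reg = 0x6749
clock 5: out=1, reg = 0xB3A4
clock 6: out=0, reg = 0x59D2
clock 7: out=0, reg = 0x2CE9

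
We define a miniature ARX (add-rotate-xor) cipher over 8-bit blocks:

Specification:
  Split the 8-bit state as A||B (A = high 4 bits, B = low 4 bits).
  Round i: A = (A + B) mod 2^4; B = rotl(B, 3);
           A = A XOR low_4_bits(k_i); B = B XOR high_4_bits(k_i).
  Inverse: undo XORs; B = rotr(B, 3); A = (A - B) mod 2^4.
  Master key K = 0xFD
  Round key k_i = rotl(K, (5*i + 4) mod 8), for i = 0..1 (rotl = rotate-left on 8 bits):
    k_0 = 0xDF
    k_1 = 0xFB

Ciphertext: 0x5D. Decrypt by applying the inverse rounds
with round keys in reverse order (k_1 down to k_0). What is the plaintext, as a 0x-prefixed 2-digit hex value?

s_0 = ciphertext = 0x5D
s_1 = InvRound(s_0, k_1) = 0xA4
s_2 = InvRound(s_1, k_0) = 0x23

0x23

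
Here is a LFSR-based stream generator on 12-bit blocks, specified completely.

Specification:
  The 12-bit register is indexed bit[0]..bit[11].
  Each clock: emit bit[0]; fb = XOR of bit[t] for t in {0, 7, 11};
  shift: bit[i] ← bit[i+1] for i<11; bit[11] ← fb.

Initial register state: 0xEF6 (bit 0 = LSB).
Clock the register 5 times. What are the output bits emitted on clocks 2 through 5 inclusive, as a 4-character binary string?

reg_0 = 0xEF6
clock 1: out=0, reg = 0x77B
clock 2: out=1, reg = 0xBBD
clock 3: out=1, reg = 0xDDE
clock 4: out=0, reg = 0x6EF
clock 5: out=1, reg = 0x377

1101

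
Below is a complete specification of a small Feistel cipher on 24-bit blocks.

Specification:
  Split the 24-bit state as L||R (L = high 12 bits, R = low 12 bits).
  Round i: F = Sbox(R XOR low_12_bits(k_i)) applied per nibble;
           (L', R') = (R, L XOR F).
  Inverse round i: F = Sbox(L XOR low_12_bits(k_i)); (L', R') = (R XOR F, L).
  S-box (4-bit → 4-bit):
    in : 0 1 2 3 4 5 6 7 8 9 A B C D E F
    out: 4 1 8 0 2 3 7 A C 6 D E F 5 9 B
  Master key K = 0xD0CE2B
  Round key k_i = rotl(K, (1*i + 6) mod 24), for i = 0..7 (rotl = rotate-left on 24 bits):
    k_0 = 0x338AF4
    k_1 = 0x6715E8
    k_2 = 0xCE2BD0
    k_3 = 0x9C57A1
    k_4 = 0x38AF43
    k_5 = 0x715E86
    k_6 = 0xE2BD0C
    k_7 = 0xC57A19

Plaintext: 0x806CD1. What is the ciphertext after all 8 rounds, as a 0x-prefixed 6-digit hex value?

s_0 = plaintext = 0x806CD1
s_1 = Round(s_0, k_0) = 0xCD1F85
s_2 = Round(s_1, k_1) = 0xF851A4
s_3 = Round(s_2, k_2) = 0x1A4227
s_4 = Round(s_3, k_3) = 0x227263
s_5 = Round(s_4, k_4) = 0x2637A3
s_6 = Round(s_5, k_5) = 0x7A34E0
s_7 = Round(s_6, k_6) = 0x4E013C
s_8 = Round(s_7, k_7) = 0x13CA63

0x13CA63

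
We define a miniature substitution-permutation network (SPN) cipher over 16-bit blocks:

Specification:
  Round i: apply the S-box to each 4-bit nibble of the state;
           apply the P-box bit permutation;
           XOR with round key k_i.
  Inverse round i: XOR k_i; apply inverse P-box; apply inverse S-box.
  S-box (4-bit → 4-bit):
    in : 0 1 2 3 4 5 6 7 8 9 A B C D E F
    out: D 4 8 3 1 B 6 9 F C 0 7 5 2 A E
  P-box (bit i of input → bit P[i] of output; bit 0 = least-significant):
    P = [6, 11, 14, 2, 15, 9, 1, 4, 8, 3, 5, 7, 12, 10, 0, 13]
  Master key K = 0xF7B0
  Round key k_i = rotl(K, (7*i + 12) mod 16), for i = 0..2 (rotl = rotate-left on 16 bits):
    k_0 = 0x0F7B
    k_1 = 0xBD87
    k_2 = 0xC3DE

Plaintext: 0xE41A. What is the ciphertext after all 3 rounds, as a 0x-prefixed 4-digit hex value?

s_0 = plaintext = 0xE41A
s_1 = Round(s_0, k_0) = 0x2A79
s_2 = Round(s_1, k_1) = 0x5D93
s_3 = Round(s_2, k_2) = 0xFF84

0xFF84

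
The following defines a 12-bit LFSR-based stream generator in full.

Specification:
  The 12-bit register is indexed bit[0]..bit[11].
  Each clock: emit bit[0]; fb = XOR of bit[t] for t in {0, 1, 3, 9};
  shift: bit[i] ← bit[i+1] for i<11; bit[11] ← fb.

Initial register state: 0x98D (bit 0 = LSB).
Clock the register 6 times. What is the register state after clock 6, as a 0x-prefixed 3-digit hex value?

0x3A6

reg_0 = 0x98D
clock 1: out=1, reg = 0x4C6
clock 2: out=0, reg = 0xA63
clock 3: out=1, reg = 0xD31
clock 4: out=1, reg = 0xE98
clock 5: out=0, reg = 0x74C
clock 6: out=0, reg = 0x3A6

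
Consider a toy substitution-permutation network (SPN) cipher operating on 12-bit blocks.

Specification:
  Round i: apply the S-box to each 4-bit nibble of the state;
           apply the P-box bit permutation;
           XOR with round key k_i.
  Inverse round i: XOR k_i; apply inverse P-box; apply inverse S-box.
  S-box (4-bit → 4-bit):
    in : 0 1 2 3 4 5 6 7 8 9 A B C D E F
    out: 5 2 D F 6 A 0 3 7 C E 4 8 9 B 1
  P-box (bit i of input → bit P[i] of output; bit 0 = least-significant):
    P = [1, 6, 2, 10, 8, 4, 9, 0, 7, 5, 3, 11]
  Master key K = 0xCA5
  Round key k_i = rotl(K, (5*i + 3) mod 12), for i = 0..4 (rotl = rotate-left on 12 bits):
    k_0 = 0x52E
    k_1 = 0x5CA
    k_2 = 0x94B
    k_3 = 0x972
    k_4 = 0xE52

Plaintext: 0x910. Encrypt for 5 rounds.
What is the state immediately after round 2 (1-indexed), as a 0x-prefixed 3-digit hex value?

0xE5D

s_0 = plaintext = 0x910
s_1 = Round(s_0, k_0) = 0xD30
s_2 = Round(s_1, k_1) = 0xE5D
s_3 = Round(s_2, k_2) = 0x5F8
s_4 = Round(s_3, k_3) = 0x014
s_5 = Round(s_4, k_4) = 0xE8E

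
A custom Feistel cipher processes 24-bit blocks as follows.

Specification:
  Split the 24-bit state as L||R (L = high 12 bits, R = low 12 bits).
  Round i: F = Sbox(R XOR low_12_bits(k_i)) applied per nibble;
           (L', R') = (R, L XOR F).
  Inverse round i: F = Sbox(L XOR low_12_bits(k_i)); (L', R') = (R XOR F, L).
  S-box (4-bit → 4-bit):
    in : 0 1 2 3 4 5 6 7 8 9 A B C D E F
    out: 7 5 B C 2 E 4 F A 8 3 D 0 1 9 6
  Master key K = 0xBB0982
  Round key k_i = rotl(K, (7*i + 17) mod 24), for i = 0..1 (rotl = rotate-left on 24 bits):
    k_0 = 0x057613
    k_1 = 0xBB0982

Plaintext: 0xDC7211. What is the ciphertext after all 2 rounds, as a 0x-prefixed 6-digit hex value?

s_0 = plaintext = 0xDC7211
s_1 = Round(s_0, k_0) = 0x211FBC
s_2 = Round(s_1, k_1) = 0xFBC6D8

0xFBC6D8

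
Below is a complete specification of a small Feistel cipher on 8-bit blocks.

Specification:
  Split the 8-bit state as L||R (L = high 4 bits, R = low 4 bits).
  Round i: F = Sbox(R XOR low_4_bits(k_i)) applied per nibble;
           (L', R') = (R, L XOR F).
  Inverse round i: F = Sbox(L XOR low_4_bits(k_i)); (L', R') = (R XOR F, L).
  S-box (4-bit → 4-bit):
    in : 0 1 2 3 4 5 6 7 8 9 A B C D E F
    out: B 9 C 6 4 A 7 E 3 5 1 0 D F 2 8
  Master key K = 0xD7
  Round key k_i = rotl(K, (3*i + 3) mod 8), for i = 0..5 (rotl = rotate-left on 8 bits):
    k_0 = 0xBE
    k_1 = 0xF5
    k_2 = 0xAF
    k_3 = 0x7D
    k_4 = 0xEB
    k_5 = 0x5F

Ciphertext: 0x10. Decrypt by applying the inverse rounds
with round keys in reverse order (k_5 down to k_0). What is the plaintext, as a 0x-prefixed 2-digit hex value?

0xDB

s_0 = ciphertext = 0x10
s_1 = InvRound(s_0, k_5) = 0x21
s_2 = InvRound(s_1, k_4) = 0x42
s_3 = InvRound(s_2, k_3) = 0x74
s_4 = InvRound(s_3, k_2) = 0x77
s_5 = InvRound(s_4, k_1) = 0xB7
s_6 = InvRound(s_5, k_0) = 0xDB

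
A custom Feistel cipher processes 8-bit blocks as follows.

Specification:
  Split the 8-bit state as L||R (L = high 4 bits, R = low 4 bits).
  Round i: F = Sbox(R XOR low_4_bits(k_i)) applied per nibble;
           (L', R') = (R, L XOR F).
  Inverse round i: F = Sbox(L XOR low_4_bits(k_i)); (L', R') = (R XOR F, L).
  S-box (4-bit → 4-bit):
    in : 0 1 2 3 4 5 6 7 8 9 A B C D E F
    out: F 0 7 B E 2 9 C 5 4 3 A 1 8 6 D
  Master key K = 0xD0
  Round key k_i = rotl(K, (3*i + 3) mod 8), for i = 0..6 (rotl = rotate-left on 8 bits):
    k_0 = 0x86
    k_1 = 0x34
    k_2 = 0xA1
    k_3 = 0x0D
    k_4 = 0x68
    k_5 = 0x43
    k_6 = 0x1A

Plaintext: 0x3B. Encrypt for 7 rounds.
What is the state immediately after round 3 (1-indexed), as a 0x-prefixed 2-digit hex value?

0x67

s_0 = plaintext = 0x3B
s_1 = Round(s_0, k_0) = 0xBB
s_2 = Round(s_1, k_1) = 0xB6
s_3 = Round(s_2, k_2) = 0x67
s_4 = Round(s_3, k_3) = 0x75
s_5 = Round(s_4, k_4) = 0x5F
s_6 = Round(s_5, k_5) = 0xF4
s_7 = Round(s_6, k_6) = 0x49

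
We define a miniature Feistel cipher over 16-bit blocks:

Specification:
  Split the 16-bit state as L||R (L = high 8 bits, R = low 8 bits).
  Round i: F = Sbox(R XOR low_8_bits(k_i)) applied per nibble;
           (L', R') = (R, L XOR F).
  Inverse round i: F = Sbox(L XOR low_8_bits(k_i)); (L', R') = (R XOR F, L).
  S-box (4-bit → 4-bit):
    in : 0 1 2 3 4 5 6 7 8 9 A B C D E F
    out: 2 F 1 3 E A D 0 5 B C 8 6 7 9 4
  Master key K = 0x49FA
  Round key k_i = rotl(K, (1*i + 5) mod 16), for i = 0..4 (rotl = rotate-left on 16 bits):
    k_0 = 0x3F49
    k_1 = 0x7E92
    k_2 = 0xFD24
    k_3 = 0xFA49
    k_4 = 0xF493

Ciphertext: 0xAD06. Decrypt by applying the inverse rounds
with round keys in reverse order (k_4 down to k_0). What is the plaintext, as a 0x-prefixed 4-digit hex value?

s_0 = ciphertext = 0xAD06
s_1 = InvRound(s_0, k_4) = 0x3FAD
s_2 = InvRound(s_1, k_3) = 0xA03F
s_3 = InvRound(s_2, k_2) = 0x61A0
s_4 = InvRound(s_3, k_1) = 0xE361
s_5 = InvRound(s_4, k_0) = 0xADE3

0xADE3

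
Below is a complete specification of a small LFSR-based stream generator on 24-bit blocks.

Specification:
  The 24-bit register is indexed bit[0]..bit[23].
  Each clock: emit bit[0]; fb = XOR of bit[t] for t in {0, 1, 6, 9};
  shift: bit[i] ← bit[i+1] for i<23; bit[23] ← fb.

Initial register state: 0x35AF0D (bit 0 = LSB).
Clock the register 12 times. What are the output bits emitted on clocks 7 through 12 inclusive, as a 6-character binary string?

001111

reg_0 = 0x35AF0D
clock 1: out=1, reg = 0x1AD786
clock 2: out=0, reg = 0x0D6BC3
clock 3: out=1, reg = 0x06B5E1
clock 4: out=1, reg = 0x035AF0
clock 5: out=0, reg = 0x01AD78
clock 6: out=0, reg = 0x80D6BC
clock 7: out=0, reg = 0xC06B5E
clock 8: out=0, reg = 0xE035AF
clock 9: out=1, reg = 0x701AD7
clock 10: out=1, reg = 0x380D6B
clock 11: out=1, reg = 0x9C06B5
clock 12: out=1, reg = 0x4E035A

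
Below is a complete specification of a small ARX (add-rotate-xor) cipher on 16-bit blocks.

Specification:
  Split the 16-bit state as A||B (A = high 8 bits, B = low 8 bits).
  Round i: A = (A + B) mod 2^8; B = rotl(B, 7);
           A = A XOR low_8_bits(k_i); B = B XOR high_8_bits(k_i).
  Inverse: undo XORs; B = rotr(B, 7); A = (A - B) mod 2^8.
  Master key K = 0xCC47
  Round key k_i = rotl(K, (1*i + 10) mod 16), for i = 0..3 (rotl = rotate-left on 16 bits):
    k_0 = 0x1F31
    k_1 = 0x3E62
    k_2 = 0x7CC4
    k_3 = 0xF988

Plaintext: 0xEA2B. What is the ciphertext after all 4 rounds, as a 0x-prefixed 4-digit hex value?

0xCC19

s_0 = plaintext = 0xEA2B
s_1 = Round(s_0, k_0) = 0x248A
s_2 = Round(s_1, k_1) = 0xCC7B
s_3 = Round(s_2, k_2) = 0x83C1
s_4 = Round(s_3, k_3) = 0xCC19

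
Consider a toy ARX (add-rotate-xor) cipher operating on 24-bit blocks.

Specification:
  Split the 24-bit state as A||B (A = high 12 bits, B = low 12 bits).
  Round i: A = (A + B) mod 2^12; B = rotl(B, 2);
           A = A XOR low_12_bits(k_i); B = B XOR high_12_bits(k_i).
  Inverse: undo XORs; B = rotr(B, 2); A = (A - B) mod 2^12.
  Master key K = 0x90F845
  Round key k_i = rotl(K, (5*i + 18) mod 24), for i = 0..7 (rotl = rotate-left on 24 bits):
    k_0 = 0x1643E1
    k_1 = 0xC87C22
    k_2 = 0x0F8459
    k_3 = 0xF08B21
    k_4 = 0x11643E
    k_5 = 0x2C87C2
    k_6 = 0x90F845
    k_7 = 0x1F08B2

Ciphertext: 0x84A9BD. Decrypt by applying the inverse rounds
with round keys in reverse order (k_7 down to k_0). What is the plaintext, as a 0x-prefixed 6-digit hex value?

s_0 = ciphertext = 0x84A9BD
s_1 = InvRound(s_0, k_7) = 0xAE5613
s_2 = InvRound(s_1, k_6) = 0xED93C7
s_3 = InvRound(s_2, k_5) = 0xCD8C43
s_4 = InvRound(s_3, k_4) = 0x191755
s_5 = InvRound(s_4, k_3) = 0x499617
s_6 = InvRound(s_5, k_2) = 0x305DBB
s_7 = InvRound(s_6, k_1) = 0xED804F
s_8 = InvRound(s_7, k_0) = 0x0EFC4A

0x0EFC4A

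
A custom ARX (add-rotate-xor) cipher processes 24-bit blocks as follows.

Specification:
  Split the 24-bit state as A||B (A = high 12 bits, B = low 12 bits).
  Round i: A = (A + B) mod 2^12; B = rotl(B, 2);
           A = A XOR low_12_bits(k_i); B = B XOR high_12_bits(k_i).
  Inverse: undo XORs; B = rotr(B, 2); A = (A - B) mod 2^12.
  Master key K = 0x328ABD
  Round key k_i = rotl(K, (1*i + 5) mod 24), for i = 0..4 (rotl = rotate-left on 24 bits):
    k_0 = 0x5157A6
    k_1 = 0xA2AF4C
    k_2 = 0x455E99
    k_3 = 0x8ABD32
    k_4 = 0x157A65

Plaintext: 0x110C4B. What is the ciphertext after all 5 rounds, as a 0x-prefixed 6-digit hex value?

s_0 = plaintext = 0x110C4B
s_1 = Round(s_0, k_0) = 0xAFD43A
s_2 = Round(s_1, k_1) = 0x07BAC3
s_3 = Round(s_2, k_2) = 0x5A7F5B
s_4 = Round(s_3, k_3) = 0x8305C4
s_5 = Round(s_4, k_4) = 0x791646

0x791646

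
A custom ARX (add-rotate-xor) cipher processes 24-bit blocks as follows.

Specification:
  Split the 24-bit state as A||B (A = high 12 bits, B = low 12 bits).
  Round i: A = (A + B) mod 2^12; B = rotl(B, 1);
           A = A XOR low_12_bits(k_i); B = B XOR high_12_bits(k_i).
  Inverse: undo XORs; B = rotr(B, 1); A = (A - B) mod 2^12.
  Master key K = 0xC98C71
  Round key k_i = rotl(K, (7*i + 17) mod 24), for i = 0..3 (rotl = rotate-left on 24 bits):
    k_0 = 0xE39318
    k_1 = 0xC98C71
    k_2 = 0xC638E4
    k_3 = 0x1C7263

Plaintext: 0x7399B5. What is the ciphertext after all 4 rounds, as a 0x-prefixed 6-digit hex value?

0x9C81F5

s_0 = plaintext = 0x7399B5
s_1 = Round(s_0, k_0) = 0x3F6D52
s_2 = Round(s_1, k_1) = 0xD3963D
s_3 = Round(s_2, k_2) = 0xB92019
s_4 = Round(s_3, k_3) = 0x9C81F5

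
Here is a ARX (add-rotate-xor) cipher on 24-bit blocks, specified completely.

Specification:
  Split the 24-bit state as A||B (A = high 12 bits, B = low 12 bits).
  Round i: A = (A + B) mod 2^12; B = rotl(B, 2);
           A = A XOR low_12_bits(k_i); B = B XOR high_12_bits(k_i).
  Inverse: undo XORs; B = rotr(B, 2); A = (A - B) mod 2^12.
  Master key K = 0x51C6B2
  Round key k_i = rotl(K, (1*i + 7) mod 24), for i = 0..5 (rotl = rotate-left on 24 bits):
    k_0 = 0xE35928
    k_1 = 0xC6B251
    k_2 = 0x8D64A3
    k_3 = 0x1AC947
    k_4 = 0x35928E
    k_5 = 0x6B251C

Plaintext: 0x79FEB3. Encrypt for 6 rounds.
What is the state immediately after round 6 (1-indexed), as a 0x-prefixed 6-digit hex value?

s_0 = plaintext = 0x79FEB3
s_1 = Round(s_0, k_0) = 0xF7A4FA
s_2 = Round(s_1, k_1) = 0x625F82
s_3 = Round(s_2, k_2) = 0x1046DD
s_4 = Round(s_3, k_3) = 0xEA6AD9
s_5 = Round(s_4, k_4) = 0xBF183F
s_6 = Round(s_5, k_5) = 0x12C64C

0x12C64C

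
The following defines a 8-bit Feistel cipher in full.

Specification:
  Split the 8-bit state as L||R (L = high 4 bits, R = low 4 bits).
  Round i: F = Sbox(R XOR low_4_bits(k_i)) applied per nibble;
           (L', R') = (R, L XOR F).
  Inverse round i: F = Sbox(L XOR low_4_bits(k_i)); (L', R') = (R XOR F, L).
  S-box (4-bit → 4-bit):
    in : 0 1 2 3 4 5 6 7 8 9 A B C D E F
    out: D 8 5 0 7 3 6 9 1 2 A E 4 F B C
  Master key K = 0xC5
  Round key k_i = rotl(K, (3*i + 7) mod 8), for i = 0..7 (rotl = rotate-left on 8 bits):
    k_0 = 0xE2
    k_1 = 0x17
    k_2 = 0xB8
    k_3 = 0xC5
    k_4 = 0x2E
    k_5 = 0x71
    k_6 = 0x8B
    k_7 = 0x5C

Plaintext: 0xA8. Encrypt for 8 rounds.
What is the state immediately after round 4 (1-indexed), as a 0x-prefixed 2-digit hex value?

s_0 = plaintext = 0xA8
s_1 = Round(s_0, k_0) = 0x80
s_2 = Round(s_1, k_1) = 0x01
s_3 = Round(s_2, k_2) = 0x12
s_4 = Round(s_3, k_3) = 0x28
s_5 = Round(s_4, k_4) = 0x84
s_6 = Round(s_5, k_5) = 0x4B
s_7 = Round(s_6, k_6) = 0xB9
s_8 = Round(s_7, k_7) = 0x98

0x28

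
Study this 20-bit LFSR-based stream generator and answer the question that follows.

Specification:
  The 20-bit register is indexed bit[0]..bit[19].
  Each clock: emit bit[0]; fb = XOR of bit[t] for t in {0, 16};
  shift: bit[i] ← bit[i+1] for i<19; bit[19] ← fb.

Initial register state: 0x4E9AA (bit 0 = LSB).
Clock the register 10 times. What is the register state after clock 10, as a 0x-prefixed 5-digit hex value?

0x5393A

reg_0 = 0x4E9AA
clock 1: out=0, reg = 0x274D5
clock 2: out=1, reg = 0x93A6A
clock 3: out=0, reg = 0xC9D35
clock 4: out=1, reg = 0xE4E9A
clock 5: out=0, reg = 0x7274D
clock 6: out=1, reg = 0x393A6
clock 7: out=0, reg = 0x9C9D3
clock 8: out=1, reg = 0x4E4E9
clock 9: out=1, reg = 0xA7274
clock 10: out=0, reg = 0x5393A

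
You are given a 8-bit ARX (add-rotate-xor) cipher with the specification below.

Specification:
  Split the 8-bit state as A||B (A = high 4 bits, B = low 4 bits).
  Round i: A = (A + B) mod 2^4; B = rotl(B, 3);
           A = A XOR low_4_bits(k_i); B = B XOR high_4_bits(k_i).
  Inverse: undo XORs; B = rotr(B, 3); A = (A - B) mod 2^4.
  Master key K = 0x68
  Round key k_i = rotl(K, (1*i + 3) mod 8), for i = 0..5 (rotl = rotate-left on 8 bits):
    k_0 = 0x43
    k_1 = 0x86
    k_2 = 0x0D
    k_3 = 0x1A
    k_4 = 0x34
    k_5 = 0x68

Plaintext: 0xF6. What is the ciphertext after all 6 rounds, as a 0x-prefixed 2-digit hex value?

0xC8

s_0 = plaintext = 0xF6
s_1 = Round(s_0, k_0) = 0x67
s_2 = Round(s_1, k_1) = 0xB3
s_3 = Round(s_2, k_2) = 0x39
s_4 = Round(s_3, k_3) = 0x6D
s_5 = Round(s_4, k_4) = 0x7D
s_6 = Round(s_5, k_5) = 0xC8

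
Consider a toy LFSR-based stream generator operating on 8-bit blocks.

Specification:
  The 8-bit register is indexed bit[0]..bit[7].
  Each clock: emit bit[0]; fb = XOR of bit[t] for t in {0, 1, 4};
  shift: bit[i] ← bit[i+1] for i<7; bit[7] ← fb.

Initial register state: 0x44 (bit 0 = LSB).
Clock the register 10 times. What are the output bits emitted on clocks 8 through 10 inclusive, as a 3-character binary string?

001

reg_0 = 0x44
clock 1: out=0, reg = 0x22
clock 2: out=0, reg = 0x91
clock 3: out=1, reg = 0x48
clock 4: out=0, reg = 0x24
clock 5: out=0, reg = 0x12
clock 6: out=0, reg = 0x09
clock 7: out=1, reg = 0x84
clock 8: out=0, reg = 0x42
clock 9: out=0, reg = 0xA1
clock 10: out=1, reg = 0xD0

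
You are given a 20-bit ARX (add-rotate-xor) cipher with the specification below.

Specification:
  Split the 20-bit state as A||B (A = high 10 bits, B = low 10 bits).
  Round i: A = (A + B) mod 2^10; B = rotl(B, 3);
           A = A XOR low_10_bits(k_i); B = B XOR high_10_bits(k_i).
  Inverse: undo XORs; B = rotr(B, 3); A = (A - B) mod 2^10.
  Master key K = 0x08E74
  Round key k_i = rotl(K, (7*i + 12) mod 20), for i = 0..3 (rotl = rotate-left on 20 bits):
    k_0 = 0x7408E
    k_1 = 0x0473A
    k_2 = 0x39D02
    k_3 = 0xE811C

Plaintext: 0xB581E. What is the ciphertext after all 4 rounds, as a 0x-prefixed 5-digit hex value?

s_0 = plaintext = 0xB581E
s_1 = Round(s_0, k_0) = 0x9E920
s_2 = Round(s_1, k_1) = 0x28113
s_3 = Round(s_2, k_2) = 0x2C47D
s_4 = Round(s_3, k_3) = 0x0C848

0x0C848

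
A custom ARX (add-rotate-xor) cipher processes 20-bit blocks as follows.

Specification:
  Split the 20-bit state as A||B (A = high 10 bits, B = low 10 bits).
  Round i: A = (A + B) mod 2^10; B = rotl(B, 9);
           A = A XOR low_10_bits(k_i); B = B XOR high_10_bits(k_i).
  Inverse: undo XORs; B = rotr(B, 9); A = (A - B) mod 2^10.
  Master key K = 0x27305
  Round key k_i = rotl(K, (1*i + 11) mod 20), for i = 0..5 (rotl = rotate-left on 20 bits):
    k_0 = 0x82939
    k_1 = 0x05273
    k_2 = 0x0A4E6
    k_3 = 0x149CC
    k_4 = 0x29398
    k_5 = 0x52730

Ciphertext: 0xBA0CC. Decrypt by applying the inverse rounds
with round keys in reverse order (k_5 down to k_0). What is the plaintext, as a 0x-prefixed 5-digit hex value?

s_0 = ciphertext = 0xBA0CC
s_1 = InvRound(s_0, k_5) = 0xB3B0A
s_2 = InvRound(s_1, k_4) = 0x7E75D
s_3 = InvRound(s_2, k_3) = 0x85A1F
s_4 = InvRound(s_3, k_2) = 0xA0C6D
s_5 = InvRound(s_4, k_1) = 0xFF8F2
s_6 = InvRound(s_5, k_0) = 0x359F1

0x359F1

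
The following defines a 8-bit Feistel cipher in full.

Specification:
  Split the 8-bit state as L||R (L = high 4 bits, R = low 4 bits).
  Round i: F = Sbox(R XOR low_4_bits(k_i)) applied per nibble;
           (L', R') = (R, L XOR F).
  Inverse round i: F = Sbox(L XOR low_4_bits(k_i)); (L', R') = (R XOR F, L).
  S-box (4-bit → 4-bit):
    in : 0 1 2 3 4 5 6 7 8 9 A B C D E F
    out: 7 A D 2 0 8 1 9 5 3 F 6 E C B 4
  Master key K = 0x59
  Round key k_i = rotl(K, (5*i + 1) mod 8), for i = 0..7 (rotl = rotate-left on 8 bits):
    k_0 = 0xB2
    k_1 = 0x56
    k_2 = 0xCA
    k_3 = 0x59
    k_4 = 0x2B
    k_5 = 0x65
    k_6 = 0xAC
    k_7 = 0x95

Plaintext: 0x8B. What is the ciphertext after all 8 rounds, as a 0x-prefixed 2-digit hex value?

0xF5

s_0 = plaintext = 0x8B
s_1 = Round(s_0, k_0) = 0xBB
s_2 = Round(s_1, k_1) = 0xB7
s_3 = Round(s_2, k_2) = 0x77
s_4 = Round(s_3, k_3) = 0x7C
s_5 = Round(s_4, k_4) = 0xCE
s_6 = Round(s_5, k_5) = 0xEA
s_7 = Round(s_6, k_6) = 0xAF
s_8 = Round(s_7, k_7) = 0xF5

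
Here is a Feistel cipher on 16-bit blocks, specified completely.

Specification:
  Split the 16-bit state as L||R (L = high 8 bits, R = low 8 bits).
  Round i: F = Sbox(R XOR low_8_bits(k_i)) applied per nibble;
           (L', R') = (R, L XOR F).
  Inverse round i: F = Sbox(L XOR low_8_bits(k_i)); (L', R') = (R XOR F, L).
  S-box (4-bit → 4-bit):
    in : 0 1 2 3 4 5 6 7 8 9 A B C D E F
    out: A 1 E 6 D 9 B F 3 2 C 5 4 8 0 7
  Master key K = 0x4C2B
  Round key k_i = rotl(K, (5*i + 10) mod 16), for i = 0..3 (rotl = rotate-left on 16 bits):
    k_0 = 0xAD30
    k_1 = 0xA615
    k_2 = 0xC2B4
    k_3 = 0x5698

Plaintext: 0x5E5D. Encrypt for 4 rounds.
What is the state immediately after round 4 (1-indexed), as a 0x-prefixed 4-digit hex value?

s_0 = plaintext = 0x5E5D
s_1 = Round(s_0, k_0) = 0x5DE6
s_2 = Round(s_1, k_1) = 0xE62B
s_3 = Round(s_2, k_2) = 0x2BC1
s_4 = Round(s_3, k_3) = 0xC1B9

0xC1B9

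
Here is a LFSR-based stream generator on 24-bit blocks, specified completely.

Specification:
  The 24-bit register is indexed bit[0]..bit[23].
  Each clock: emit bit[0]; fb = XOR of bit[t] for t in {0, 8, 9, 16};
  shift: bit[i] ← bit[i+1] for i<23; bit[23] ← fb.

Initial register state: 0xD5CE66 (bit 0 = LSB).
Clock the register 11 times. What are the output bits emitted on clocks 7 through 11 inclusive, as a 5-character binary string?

10011

reg_0 = 0xD5CE66
clock 1: out=0, reg = 0x6AE733
clock 2: out=1, reg = 0xB57399
clock 3: out=1, reg = 0x5AB9CC
clock 4: out=0, reg = 0xAD5CE6
clock 5: out=0, reg = 0xD6AE73
clock 6: out=1, reg = 0x6B5739
clock 7: out=1, reg = 0x35AB9C
clock 8: out=0, reg = 0x9AD5CE
clock 9: out=0, reg = 0xCD6AE7
clock 10: out=1, reg = 0xE6B573
clock 11: out=1, reg = 0x735AB9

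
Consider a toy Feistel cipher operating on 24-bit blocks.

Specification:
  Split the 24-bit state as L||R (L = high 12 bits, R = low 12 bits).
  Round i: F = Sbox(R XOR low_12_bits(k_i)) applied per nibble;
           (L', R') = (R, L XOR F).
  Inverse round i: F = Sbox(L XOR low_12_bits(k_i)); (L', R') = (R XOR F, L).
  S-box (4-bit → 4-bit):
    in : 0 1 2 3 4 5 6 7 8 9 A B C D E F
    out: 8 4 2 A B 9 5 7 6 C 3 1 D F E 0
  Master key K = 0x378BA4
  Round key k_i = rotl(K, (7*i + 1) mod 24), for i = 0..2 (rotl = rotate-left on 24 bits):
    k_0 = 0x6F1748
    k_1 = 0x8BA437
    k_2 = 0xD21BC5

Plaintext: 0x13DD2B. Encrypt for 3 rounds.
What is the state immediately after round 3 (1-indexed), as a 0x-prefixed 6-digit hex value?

s_0 = plaintext = 0x13DD2B
s_1 = Round(s_0, k_0) = 0xD2B267
s_2 = Round(s_1, k_1) = 0x2678B3
s_3 = Round(s_2, k_2) = 0x8B3812

0x8B3812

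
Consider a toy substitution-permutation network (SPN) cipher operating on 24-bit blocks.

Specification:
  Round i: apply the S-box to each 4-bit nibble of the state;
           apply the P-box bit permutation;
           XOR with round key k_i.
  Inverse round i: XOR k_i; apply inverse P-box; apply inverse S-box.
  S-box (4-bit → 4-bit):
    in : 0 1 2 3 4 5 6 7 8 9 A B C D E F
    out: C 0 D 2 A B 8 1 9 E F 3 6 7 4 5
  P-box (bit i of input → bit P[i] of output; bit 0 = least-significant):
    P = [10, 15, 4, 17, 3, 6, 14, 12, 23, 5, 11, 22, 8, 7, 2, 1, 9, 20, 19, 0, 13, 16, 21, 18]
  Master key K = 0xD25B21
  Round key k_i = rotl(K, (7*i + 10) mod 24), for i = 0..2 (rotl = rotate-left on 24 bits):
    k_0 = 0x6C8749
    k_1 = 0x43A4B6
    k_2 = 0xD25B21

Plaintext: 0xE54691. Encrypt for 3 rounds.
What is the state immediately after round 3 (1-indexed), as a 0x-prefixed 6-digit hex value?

0xED8FB0

s_0 = plaintext = 0xE54691
s_1 = Round(s_0, k_0) = 0x1CD58A
s_2 = Round(s_1, k_1) = 0x99310A
s_3 = Round(s_2, k_2) = 0xED8FB0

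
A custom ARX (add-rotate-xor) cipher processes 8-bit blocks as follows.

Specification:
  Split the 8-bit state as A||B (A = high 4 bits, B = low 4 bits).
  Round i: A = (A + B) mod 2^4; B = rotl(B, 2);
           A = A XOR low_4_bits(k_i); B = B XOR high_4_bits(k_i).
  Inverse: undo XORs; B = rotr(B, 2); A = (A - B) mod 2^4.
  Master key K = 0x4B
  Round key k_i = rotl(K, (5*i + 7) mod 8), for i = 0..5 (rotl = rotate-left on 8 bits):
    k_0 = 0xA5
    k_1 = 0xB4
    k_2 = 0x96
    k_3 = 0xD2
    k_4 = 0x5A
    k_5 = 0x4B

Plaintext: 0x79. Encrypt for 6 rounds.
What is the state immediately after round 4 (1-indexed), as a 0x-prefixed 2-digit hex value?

s_0 = plaintext = 0x79
s_1 = Round(s_0, k_0) = 0x5C
s_2 = Round(s_1, k_1) = 0x58
s_3 = Round(s_2, k_2) = 0xBB
s_4 = Round(s_3, k_3) = 0x43
s_5 = Round(s_4, k_4) = 0xD9
s_6 = Round(s_5, k_5) = 0xD2

0x43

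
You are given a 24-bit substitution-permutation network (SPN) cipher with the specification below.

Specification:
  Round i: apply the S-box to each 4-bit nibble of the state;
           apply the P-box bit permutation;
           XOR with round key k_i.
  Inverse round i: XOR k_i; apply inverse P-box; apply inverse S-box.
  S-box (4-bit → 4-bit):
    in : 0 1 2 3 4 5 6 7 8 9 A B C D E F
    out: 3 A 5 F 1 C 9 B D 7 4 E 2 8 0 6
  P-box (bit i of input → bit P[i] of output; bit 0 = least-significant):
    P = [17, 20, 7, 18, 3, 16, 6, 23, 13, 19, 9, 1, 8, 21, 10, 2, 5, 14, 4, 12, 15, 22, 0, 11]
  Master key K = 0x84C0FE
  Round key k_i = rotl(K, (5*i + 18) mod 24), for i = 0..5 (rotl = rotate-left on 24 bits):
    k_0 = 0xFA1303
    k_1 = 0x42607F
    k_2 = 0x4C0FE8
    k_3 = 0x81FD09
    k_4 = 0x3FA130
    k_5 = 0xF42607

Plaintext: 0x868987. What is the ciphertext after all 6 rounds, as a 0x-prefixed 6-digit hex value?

s_0 = plaintext = 0x868987
s_1 = Round(s_0, k_0) = 0x64AC6E
s_2 = Round(s_1, k_1) = 0xCAEC57
s_3 = Round(s_2, k_2) = 0x920FB8
s_4 = Round(s_3, k_3) = 0x6E7EF8
s_5 = Round(s_4, k_4) = 0x1828F4
s_6 = Round(s_5, k_5) = 0xB71975

0xB71975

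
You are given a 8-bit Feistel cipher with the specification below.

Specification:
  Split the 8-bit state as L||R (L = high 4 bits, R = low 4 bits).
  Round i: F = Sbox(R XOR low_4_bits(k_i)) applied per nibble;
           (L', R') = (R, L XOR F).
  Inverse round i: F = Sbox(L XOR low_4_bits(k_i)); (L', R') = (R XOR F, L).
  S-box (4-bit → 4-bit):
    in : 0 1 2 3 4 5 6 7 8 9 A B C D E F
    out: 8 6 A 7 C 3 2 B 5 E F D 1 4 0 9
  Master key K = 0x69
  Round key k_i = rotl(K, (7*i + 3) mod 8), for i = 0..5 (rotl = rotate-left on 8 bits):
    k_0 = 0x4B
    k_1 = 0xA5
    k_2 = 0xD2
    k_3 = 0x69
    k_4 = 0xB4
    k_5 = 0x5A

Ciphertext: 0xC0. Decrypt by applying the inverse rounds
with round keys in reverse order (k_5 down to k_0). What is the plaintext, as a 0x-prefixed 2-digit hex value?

s_0 = ciphertext = 0xC0
s_1 = InvRound(s_0, k_5) = 0x2C
s_2 = InvRound(s_1, k_4) = 0xE2
s_3 = InvRound(s_2, k_3) = 0x9E
s_4 = InvRound(s_3, k_2) = 0x39
s_5 = InvRound(s_4, k_1) = 0xB3
s_6 = InvRound(s_5, k_0) = 0xBB

0xBB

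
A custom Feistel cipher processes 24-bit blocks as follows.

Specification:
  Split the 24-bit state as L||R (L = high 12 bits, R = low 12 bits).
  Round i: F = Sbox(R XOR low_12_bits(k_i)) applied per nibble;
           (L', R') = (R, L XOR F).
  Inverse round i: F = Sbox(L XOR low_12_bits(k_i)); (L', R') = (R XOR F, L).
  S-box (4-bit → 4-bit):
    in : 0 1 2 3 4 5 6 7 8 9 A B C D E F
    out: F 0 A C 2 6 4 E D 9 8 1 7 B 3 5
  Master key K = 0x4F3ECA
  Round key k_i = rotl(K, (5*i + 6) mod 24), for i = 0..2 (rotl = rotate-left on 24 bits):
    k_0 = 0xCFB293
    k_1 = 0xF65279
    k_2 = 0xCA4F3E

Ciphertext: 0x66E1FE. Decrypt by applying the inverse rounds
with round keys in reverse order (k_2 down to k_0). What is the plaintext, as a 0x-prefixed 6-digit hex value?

0xFEEE53

s_0 = ciphertext = 0x66E1FE
s_1 = InvRound(s_0, k_2) = 0x89166E
s_2 = InvRound(s_1, k_1) = 0xE53891
s_3 = InvRound(s_2, k_0) = 0xFEEE53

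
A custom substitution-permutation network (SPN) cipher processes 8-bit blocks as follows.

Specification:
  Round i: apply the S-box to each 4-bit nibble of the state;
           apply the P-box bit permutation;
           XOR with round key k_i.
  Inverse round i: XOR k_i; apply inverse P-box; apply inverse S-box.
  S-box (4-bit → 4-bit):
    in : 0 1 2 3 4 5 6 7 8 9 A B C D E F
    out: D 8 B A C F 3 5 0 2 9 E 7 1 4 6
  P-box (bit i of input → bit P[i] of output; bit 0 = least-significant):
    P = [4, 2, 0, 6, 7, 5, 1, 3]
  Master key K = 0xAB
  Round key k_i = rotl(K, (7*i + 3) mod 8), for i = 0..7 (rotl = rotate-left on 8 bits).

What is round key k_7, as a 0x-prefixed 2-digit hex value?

0xBA

K = 0xAB
k_0 = rotl(K, (7*0+3) mod 8) = rotl(K, 3) = 0x5D
k_1 = rotl(K, (7*1+3) mod 8) = rotl(K, 2) = 0xAE
k_2 = rotl(K, (7*2+3) mod 8) = rotl(K, 1) = 0x57
k_3 = rotl(K, (7*3+3) mod 8) = rotl(K, 0) = 0xAB
k_4 = rotl(K, (7*4+3) mod 8) = rotl(K, 7) = 0xD5
k_5 = rotl(K, (7*5+3) mod 8) = rotl(K, 6) = 0xEA
k_6 = rotl(K, (7*6+3) mod 8) = rotl(K, 5) = 0x75
k_7 = rotl(K, (7*7+3) mod 8) = rotl(K, 4) = 0xBA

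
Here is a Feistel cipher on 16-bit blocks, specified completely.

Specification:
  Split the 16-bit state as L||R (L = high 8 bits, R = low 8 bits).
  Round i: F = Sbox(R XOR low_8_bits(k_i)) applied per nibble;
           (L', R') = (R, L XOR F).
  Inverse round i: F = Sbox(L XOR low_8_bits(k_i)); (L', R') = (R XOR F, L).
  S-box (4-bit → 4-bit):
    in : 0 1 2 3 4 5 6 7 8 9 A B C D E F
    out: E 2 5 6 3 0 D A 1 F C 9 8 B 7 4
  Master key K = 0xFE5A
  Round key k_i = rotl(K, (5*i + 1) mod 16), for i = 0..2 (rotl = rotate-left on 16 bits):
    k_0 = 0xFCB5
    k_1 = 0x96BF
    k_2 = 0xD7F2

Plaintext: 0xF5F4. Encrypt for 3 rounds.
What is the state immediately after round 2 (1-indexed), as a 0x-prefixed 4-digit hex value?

s_0 = plaintext = 0xF5F4
s_1 = Round(s_0, k_0) = 0xF4C7
s_2 = Round(s_1, k_1) = 0xC755
s_3 = Round(s_2, k_2) = 0x550D

0xC755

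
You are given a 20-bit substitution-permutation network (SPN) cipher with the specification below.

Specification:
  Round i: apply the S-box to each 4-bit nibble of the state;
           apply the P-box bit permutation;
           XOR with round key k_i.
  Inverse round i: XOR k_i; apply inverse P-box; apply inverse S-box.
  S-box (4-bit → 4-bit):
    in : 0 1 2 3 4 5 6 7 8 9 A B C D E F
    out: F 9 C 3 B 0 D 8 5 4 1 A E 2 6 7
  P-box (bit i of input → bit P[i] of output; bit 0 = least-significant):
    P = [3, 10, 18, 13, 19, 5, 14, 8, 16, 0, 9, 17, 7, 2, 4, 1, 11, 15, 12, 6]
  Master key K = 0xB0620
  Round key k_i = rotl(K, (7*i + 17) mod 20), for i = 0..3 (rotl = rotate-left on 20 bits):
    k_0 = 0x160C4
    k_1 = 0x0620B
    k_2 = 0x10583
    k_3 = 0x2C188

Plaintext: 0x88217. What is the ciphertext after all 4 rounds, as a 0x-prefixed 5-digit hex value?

s_0 = plaintext = 0x88217
s_1 = Round(s_0, k_0) = 0xB5B54
s_2 = Round(s_1, k_1) = 0x2C642
s_3 = Round(s_2, k_2) = 0xE36F5
s_4 = Round(s_3, k_3) = 0x9132C

0x9132C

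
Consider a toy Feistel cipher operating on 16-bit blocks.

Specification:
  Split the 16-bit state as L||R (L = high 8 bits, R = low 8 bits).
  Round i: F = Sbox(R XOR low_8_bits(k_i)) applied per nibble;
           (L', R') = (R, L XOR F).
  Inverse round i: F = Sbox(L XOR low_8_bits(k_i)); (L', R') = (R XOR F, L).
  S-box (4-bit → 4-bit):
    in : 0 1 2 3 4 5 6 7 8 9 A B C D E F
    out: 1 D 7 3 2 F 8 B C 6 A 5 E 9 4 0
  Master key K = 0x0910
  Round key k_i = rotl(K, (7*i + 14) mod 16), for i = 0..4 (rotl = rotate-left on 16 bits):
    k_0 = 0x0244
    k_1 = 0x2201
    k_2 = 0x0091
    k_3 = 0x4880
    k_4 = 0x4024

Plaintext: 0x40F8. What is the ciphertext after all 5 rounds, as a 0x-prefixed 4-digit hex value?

s_0 = plaintext = 0x40F8
s_1 = Round(s_0, k_0) = 0xF81E
s_2 = Round(s_1, k_1) = 0x1E28
s_3 = Round(s_2, k_2) = 0x2848
s_4 = Round(s_3, k_3) = 0x48C4
s_5 = Round(s_4, k_4) = 0xC409

0xC409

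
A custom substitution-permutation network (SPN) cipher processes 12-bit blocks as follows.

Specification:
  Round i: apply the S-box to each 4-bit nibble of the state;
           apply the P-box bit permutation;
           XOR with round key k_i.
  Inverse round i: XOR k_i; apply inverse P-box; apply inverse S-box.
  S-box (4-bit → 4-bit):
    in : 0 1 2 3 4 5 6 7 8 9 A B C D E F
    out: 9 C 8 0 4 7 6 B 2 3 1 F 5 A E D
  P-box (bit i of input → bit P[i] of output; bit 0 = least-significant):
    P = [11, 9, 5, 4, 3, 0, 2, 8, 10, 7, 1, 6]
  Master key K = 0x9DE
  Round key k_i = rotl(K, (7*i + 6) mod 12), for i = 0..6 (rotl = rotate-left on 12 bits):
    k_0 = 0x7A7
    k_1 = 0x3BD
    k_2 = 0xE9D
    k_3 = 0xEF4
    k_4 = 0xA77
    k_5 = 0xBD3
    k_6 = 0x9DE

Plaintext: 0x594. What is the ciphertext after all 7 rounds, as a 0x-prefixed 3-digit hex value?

s_0 = plaintext = 0x594
s_1 = Round(s_0, k_0) = 0x30C
s_2 = Round(s_1, k_1) = 0xA95
s_3 = Round(s_2, k_2) = 0x0B4
s_4 = Round(s_3, k_3) = 0xB99
s_5 = Round(s_4, k_4) = 0x4BC
s_6 = Round(s_5, k_5) = 0x2FC
s_7 = Round(s_6, k_6) = 0x0B2

0x0B2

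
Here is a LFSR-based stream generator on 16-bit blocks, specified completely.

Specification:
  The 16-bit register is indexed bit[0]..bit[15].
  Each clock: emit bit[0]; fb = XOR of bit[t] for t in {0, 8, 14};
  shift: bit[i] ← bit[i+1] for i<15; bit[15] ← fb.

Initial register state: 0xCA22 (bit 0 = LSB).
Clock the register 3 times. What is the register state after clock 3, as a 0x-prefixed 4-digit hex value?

0xF944

reg_0 = 0xCA22
clock 1: out=0, reg = 0xE511
clock 2: out=1, reg = 0xF288
clock 3: out=0, reg = 0xF944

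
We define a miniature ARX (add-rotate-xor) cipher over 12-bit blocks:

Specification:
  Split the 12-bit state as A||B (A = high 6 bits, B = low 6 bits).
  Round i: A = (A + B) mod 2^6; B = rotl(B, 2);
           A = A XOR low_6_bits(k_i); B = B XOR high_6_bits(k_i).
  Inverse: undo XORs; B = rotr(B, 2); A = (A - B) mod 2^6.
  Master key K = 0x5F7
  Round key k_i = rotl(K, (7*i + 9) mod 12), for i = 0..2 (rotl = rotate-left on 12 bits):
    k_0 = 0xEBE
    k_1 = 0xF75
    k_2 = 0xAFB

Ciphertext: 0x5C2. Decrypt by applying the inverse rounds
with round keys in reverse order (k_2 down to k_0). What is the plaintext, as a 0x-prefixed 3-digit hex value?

0x830

s_0 = ciphertext = 0x5C2
s_1 = InvRound(s_0, k_2) = 0x49A
s_2 = InvRound(s_1, k_1) = 0xBB9
s_3 = InvRound(s_2, k_0) = 0x830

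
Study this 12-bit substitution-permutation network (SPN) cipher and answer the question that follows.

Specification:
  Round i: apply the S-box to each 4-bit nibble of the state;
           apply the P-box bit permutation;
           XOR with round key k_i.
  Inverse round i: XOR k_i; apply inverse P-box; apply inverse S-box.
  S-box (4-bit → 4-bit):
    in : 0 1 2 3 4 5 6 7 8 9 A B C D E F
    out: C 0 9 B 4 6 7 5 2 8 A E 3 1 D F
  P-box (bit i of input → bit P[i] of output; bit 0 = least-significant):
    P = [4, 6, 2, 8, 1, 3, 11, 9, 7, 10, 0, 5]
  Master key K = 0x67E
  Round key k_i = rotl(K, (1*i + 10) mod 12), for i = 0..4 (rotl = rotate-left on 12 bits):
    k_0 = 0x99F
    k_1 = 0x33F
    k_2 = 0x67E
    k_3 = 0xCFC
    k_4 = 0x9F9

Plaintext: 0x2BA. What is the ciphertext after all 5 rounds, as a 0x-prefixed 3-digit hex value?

s_0 = plaintext = 0x2BA
s_1 = Round(s_0, k_0) = 0x277
s_2 = Round(s_1, k_1) = 0xB89
s_3 = Round(s_2, k_2) = 0x357
s_4 = Round(s_3, k_3) = 0x040
s_5 = Round(s_4, k_4) = 0x0DC

0x0DC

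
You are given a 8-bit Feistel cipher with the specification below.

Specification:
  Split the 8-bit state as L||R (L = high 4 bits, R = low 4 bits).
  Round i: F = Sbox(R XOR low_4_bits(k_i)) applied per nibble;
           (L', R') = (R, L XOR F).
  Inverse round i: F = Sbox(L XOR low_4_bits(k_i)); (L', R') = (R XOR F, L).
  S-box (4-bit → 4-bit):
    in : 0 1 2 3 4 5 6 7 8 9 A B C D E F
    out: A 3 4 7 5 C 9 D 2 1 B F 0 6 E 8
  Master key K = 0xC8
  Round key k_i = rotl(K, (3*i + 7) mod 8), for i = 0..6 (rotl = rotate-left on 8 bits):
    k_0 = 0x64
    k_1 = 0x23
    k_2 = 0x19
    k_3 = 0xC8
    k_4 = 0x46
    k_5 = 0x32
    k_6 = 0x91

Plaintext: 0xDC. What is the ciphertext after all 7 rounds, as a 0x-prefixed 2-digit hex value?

s_0 = plaintext = 0xDC
s_1 = Round(s_0, k_0) = 0xCF
s_2 = Round(s_1, k_1) = 0xFC
s_3 = Round(s_2, k_2) = 0xC3
s_4 = Round(s_3, k_3) = 0x33
s_5 = Round(s_4, k_4) = 0x3F
s_6 = Round(s_5, k_5) = 0xF5
s_7 = Round(s_6, k_6) = 0x5A

0x5A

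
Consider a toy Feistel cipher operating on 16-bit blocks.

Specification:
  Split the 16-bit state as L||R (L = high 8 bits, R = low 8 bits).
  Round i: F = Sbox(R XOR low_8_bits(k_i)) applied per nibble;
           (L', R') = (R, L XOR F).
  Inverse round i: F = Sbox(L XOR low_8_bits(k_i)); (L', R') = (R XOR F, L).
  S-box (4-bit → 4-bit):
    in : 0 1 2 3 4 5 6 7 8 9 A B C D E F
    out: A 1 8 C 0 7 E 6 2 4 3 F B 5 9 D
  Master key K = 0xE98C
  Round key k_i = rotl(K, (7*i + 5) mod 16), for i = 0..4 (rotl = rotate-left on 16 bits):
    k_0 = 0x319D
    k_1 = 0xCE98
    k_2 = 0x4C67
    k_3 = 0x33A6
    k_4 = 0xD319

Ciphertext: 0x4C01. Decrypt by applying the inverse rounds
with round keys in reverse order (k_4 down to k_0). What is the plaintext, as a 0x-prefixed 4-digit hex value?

s_0 = ciphertext = 0x4C01
s_1 = InvRound(s_0, k_4) = 0x764C
s_2 = InvRound(s_1, k_3) = 0x1676
s_3 = InvRound(s_2, k_2) = 0x1716
s_4 = InvRound(s_3, k_1) = 0x3B17
s_5 = InvRound(s_4, k_0) = 0x293B

0x293B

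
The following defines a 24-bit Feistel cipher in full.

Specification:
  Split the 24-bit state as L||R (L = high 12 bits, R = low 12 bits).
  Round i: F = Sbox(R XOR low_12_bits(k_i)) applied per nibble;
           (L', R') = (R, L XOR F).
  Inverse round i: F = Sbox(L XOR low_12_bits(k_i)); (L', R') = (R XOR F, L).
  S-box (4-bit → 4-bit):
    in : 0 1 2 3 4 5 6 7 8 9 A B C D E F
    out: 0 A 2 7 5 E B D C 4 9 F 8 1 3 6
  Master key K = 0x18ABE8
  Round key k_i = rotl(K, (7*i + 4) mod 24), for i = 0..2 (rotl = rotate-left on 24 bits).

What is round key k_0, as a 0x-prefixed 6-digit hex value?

0x8ABE81

K = 0x18ABE8
k_0 = rotl(K, (7*0+4) mod 24) = rotl(K, 4) = 0x8ABE81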